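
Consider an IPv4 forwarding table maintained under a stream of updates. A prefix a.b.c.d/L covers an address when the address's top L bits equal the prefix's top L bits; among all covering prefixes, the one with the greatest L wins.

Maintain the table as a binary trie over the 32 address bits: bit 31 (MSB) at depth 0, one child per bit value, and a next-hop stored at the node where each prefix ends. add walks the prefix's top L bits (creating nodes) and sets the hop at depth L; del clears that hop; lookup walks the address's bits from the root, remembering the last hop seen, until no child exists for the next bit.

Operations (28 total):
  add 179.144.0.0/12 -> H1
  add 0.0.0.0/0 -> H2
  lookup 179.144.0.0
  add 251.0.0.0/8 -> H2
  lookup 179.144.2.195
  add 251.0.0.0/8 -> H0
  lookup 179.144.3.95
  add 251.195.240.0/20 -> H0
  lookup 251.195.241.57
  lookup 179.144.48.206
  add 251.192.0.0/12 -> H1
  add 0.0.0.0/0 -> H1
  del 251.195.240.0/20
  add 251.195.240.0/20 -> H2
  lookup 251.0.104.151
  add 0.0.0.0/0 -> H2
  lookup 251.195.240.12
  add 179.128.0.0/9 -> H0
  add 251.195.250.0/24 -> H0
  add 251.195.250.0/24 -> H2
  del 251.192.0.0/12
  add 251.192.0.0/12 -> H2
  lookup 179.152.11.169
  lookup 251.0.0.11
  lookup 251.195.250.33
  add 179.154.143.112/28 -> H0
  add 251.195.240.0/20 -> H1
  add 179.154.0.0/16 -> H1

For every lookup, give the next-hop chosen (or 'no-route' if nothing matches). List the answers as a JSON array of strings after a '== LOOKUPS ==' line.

Apply in order:
  add 179.144.0.0/12 -> H1 at depth 12
  add 0.0.0.0/0 -> H2 at depth 0
  Q 179.144.0.0: descend 101100111001 ; hops seen [H2,H1] ; pick H1
  add 251.0.0.0/8 -> H2 at depth 8
  Q 179.144.2.195: descend 101100111001 ; hops seen [H2,H1] ; pick H1
  add 251.0.0.0/8 -> H0 at depth 8
  Q 179.144.3.95: descend 101100111001 ; hops seen [H2,H1] ; pick H1
  add 251.195.240.0/20 -> H0 at depth 20
  Q 251.195.241.57: descend 11111011110000111111 ; hops seen [H2,H0,H0] ; pick H0
  Q 179.144.48.206: descend 101100111001 ; hops seen [H2,H1] ; pick H1
  add 251.192.0.0/12 -> H1 at depth 12
  add 0.0.0.0/0 -> H1 at depth 0
  del 251.195.240.0/20 (clear depth 20)
  add 251.195.240.0/20 -> H2 at depth 20
  Q 251.0.104.151: descend 11111011 ; hops seen [H1,H0] ; pick H0
  add 0.0.0.0/0 -> H2 at depth 0
  Q 251.195.240.12: descend 11111011110000111111 ; hops seen [H2,H0,H1,H2] ; pick H2
  add 179.128.0.0/9 -> H0 at depth 9
  add 251.195.250.0/24 -> H0 at depth 24
  add 251.195.250.0/24 -> H2 at depth 24
  del 251.192.0.0/12 (clear depth 12)
  add 251.192.0.0/12 -> H2 at depth 12
  Q 179.152.11.169: descend 101100111001 ; hops seen [H2,H0,H1] ; pick H1
  Q 251.0.0.11: descend 11111011 ; hops seen [H2,H0] ; pick H0
  Q 251.195.250.33: descend 111110111100001111111010 ; hops seen [H2,H0,H2,H2,H2] ; pick H2
  add 179.154.143.112/28 -> H0 at depth 28
  add 251.195.240.0/20 -> H1 at depth 20
  add 179.154.0.0/16 -> H1 at depth 16

== LOOKUPS ==
["H1","H1","H1","H0","H1","H0","H2","H1","H0","H2"]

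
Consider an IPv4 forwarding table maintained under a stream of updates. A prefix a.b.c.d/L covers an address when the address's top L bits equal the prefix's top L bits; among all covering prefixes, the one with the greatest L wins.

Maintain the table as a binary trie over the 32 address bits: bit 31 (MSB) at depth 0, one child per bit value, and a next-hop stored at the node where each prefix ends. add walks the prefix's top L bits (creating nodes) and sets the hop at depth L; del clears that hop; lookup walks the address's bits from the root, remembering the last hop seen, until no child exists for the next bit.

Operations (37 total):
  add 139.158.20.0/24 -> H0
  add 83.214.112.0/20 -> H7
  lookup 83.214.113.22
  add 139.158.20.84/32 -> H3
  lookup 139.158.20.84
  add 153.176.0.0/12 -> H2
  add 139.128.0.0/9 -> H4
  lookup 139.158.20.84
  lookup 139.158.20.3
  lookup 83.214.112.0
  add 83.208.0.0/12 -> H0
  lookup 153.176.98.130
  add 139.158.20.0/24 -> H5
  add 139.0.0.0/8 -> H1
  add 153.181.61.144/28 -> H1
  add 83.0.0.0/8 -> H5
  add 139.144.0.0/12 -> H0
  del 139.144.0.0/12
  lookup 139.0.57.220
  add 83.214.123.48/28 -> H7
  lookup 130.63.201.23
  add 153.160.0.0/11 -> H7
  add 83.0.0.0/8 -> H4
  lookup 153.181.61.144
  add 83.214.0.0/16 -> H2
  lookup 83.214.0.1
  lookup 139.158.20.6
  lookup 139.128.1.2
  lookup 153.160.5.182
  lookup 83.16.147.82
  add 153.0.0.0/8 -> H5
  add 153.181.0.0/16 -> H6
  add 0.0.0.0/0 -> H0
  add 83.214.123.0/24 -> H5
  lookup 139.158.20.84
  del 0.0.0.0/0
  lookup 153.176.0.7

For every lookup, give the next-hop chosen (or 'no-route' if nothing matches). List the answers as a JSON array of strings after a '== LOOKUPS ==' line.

Trace:
  add 139.158.20.0/24 -> H0 at depth 24
  add 83.214.112.0/20 -> H7 at depth 20
  lookup 83.214.113.22: bits 01010011110101100111 walk d0:-→d1:-→d2:-→d3:-→d4:-→d5:-→d6:-→d7:-→d8:-→d9:-→d10:-→d11:-→d12:-→d13:-→d14:-→d15:-→d16:-→d17:-→d18:-→d19:-→d20:H7 -> H7
  add 139.158.20.84/32 -> H3 at depth 32
  lookup 139.158.20.84: bits 10001011100111100001010001010100 walk d0:-→d1:-→d2:-→d3:-→d4:-→d5:-→d6:-→d7:-→d8:-→d9:-→d10:-→d11:-→d12:-→d13:-→d14:-→d15:-→d16:-→d17:-→d18:-→d19:-→d20:-→d21:-→d22:-→d23:-→d24:H0→d25:-→d26:-→d27:-→d28:-→d29:-→d30:-→d31:-→d32:H3 -> H3
  add 153.176.0.0/12 -> H2 at depth 12
  add 139.128.0.0/9 -> H4 at depth 9
  lookup 139.158.20.84: bits 10001011100111100001010001010100 walk d0:-→d1:-→d2:-→d3:-→d4:-→d5:-→d6:-→d7:-→d8:-→d9:H4→d10:-→d11:-→d12:-→d13:-→d14:-→d15:-→d16:-→d17:-→d18:-→d19:-→d20:-→d21:-→d22:-→d23:-→d24:H0→d25:-→d26:-→d27:-→d28:-→d29:-→d30:-→d31:-→d32:H3 -> H3
  lookup 139.158.20.3: bits 1000101110011110000101000 walk d0:-→d1:-→d2:-→d3:-→d4:-→d5:-→d6:-→d7:-→d8:-→d9:H4→d10:-→d11:-→d12:-→d13:-→d14:-→d15:-→d16:-→d17:-→d18:-→d19:-→d20:-→d21:-→d22:-→d23:-→d24:H0→d25:- -> H0
  lookup 83.214.112.0: bits 01010011110101100111 walk d0:-→d1:-→d2:-→d3:-→d4:-→d5:-→d6:-→d7:-→d8:-→d9:-→d10:-→d11:-→d12:-→d13:-→d14:-→d15:-→d16:-→d17:-→d18:-→d19:-→d20:H7 -> H7
  add 83.208.0.0/12 -> H0 at depth 12
  lookup 153.176.98.130: bits 100110011011 walk d0:-→d1:-→d2:-→d3:-→d4:-→d5:-→d6:-→d7:-→d8:-→d9:-→d10:-→d11:-→d12:H2 -> H2
  add 139.158.20.0/24 -> H5 at depth 24
  add 139.0.0.0/8 -> H1 at depth 8
  add 153.181.61.144/28 -> H1 at depth 28
  add 83.0.0.0/8 -> H5 at depth 8
  add 139.144.0.0/12 -> H0 at depth 12
  del 139.144.0.0/12 (clear depth 12)
  lookup 139.0.57.220: bits 10001011 walk d0:-→d1:-→d2:-→d3:-→d4:-→d5:-→d6:-→d7:-→d8:H1 -> H1
  add 83.214.123.48/28 -> H7 at depth 28
  lookup 130.63.201.23: bits 1000 walk d0:-→d1:-→d2:-→d3:-→d4:- -> no-route
  add 153.160.0.0/11 -> H7 at depth 11
  add 83.0.0.0/8 -> H4 at depth 8
  lookup 153.181.61.144: bits 1001100110110101001111011001 walk d0:-→d1:-→d2:-→d3:-→d4:-→d5:-→d6:-→d7:-→d8:-→d9:-→d10:-→d11:H7→d12:H2→d13:-→d14:-→d15:-→d16:-→d17:-→d18:-→d19:-→d20:-→d21:-→d22:-→d23:-→d24:-→d25:-→d26:-→d27:-→d28:H1 -> H1
  add 83.214.0.0/16 -> H2 at depth 16
  lookup 83.214.0.1: bits 01010011110101100 walk d0:-→d1:-→d2:-→d3:-→d4:-→d5:-→d6:-→d7:-→d8:H4→d9:-→d10:-→d11:-→d12:H0→d13:-→d14:-→d15:-→d16:H2→d17:- -> H2
  lookup 139.158.20.6: bits 1000101110011110000101000 walk d0:-→d1:-→d2:-→d3:-→d4:-→d5:-→d6:-→d7:-→d8:H1→d9:H4→d10:-→d11:-→d12:-→d13:-→d14:-→d15:-→d16:-→d17:-→d18:-→d19:-→d20:-→d21:-→d22:-→d23:-→d24:H5→d25:- -> H5
  lookup 139.128.1.2: bits 10001011100 walk d0:-→d1:-→d2:-→d3:-→d4:-→d5:-→d6:-→d7:-→d8:H1→d9:H4→d10:-→d11:- -> H4
  lookup 153.160.5.182: bits 10011001101 walk d0:-→d1:-→d2:-→d3:-→d4:-→d5:-→d6:-→d7:-→d8:-→d9:-→d10:-→d11:H7 -> H7
  lookup 83.16.147.82: bits 01010011 walk d0:-→d1:-→d2:-→d3:-→d4:-→d5:-→d6:-→d7:-→d8:H4 -> H4
  add 153.0.0.0/8 -> H5 at depth 8
  add 153.181.0.0/16 -> H6 at depth 16
  add 0.0.0.0/0 -> H0 at depth 0
  add 83.214.123.0/24 -> H5 at depth 24
  lookup 139.158.20.84: bits 10001011100111100001010001010100 walk d0:H0→d1:-→d2:-→d3:-→d4:-→d5:-→d6:-→d7:-→d8:H1→d9:H4→d10:-→d11:-→d12:-→d13:-→d14:-→d15:-→d16:-→d17:-→d18:-→d19:-→d20:-→d21:-→d22:-→d23:-→d24:H5→d25:-→d26:-→d27:-→d28:-→d29:-→d30:-→d31:-→d32:H3 -> H3
  del 0.0.0.0/0 (clear depth 0)
  lookup 153.176.0.7: bits 1001100110110 walk d0:-→d1:-→d2:-→d3:-→d4:-→d5:-→d6:-→d7:-→d8:H5→d9:-→d10:-→d11:H7→d12:H2→d13:- -> H2

== LOOKUPS ==
["H7","H3","H3","H0","H7","H2","H1","no-route","H1","H2","H5","H4","H7","H4","H3","H2"]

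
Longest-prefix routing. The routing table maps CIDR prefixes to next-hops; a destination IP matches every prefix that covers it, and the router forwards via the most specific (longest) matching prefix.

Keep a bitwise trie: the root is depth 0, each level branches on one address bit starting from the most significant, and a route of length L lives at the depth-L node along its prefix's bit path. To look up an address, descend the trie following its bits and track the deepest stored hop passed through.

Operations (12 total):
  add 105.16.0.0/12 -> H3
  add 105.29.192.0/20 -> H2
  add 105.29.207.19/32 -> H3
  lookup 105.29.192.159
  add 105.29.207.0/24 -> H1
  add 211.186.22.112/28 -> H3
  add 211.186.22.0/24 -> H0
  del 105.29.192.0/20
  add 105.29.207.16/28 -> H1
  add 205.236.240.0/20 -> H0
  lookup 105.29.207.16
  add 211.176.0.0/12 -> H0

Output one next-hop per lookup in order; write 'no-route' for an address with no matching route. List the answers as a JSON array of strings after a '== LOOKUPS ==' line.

Apply in order:
  + 105.16.0.0/12 (H3) depth=12
  + 105.29.192.0/20 (H2) depth=20
  + 105.29.207.19/32 (H3) depth=32
  Q 105.29.192.159: descend 01101001000111011100 ; hops seen [H3,H2] ; pick H2
  + 105.29.207.0/24 (H1) depth=24
  + 211.186.22.112/28 (H3) depth=28
  + 211.186.22.0/24 (H0) depth=24
  - 105.29.192.0/20 clear@20
  + 105.29.207.16/28 (H1) depth=28
  + 205.236.240.0/20 (H0) depth=20
  Q 105.29.207.16: descend 011010010001110111001111000100 ; hops seen [H3,H1,H1] ; pick H1
  + 211.176.0.0/12 (H0) depth=12

== LOOKUPS ==
["H2","H1"]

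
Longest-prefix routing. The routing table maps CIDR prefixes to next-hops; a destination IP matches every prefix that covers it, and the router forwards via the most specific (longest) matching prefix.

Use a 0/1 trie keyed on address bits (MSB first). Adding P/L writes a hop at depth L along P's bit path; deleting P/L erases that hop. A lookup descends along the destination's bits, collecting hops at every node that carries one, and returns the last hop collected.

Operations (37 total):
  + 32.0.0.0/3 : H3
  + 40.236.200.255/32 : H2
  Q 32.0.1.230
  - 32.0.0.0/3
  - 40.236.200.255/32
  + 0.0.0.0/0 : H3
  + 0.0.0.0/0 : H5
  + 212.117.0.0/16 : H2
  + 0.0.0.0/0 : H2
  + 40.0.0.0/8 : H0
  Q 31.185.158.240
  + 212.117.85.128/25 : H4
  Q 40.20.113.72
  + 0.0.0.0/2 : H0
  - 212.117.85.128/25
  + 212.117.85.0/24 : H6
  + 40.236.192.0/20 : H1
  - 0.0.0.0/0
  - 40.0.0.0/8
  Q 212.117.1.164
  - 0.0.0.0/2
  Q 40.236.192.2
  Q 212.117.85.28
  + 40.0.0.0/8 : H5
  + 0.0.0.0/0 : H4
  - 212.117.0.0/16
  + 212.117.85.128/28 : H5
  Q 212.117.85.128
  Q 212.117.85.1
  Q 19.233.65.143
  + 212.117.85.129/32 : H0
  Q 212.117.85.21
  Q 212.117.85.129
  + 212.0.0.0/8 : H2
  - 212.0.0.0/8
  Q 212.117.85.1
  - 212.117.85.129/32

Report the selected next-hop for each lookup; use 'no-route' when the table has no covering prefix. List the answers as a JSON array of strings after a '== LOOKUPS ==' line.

Trace:
  add 32.0.0.0/3 -> H3 at depth 3
  add 40.236.200.255/32 -> H2 at depth 32
  Q 32.0.1.230: descend 0010 ; hops seen [H3] ; pick H3
  del 32.0.0.0/3 (clear depth 3)
  del 40.236.200.255/32 (clear depth 32)
  add 0.0.0.0/0 -> H3 at depth 0
  add 0.0.0.0/0 -> H5 at depth 0
  add 212.117.0.0/16 -> H2 at depth 16
  add 0.0.0.0/0 -> H2 at depth 0
  add 40.0.0.0/8 -> H0 at depth 8
  Q 31.185.158.240: descend 00 ; hops seen [H2] ; pick H2
  add 212.117.85.128/25 -> H4 at depth 25
  Q 40.20.113.72: descend 00101000 ; hops seen [H2,H0] ; pick H0
  add 0.0.0.0/2 -> H0 at depth 2
  del 212.117.85.128/25 (clear depth 25)
  add 212.117.85.0/24 -> H6 at depth 24
  add 40.236.192.0/20 -> H1 at depth 20
  del 0.0.0.0/0 (clear depth 0)
  del 40.0.0.0/8 (clear depth 8)
  Q 212.117.1.164: descend 11010100011101010 ; hops seen [H2] ; pick H2
  del 0.0.0.0/2 (clear depth 2)
  Q 40.236.192.2: descend 00101000111011001100 ; hops seen [H1] ; pick H1
  Q 212.117.85.28: descend 110101000111010101010101 ; hops seen [H2,H6] ; pick H6
  add 40.0.0.0/8 -> H5 at depth 8
  add 0.0.0.0/0 -> H4 at depth 0
  del 212.117.0.0/16 (clear depth 16)
  add 212.117.85.128/28 -> H5 at depth 28
  Q 212.117.85.128: descend 1101010001110101010101011000 ; hops seen [H4,H6,H5] ; pick H5
  Q 212.117.85.1: descend 110101000111010101010101 ; hops seen [H4,H6] ; pick H6
  Q 19.233.65.143: descend 00 ; hops seen [H4] ; pick H4
  add 212.117.85.129/32 -> H0 at depth 32
  Q 212.117.85.21: descend 110101000111010101010101 ; hops seen [H4,H6] ; pick H6
  Q 212.117.85.129: descend 11010100011101010101010110000001 ; hops seen [H4,H6,H5,H0] ; pick H0
  add 212.0.0.0/8 -> H2 at depth 8
  del 212.0.0.0/8 (clear depth 8)
  Q 212.117.85.1: descend 110101000111010101010101 ; hops seen [H4,H6] ; pick H6
  del 212.117.85.129/32 (clear depth 32)

== LOOKUPS ==
["H3","H2","H0","H2","H1","H6","H5","H6","H4","H6","H0","H6"]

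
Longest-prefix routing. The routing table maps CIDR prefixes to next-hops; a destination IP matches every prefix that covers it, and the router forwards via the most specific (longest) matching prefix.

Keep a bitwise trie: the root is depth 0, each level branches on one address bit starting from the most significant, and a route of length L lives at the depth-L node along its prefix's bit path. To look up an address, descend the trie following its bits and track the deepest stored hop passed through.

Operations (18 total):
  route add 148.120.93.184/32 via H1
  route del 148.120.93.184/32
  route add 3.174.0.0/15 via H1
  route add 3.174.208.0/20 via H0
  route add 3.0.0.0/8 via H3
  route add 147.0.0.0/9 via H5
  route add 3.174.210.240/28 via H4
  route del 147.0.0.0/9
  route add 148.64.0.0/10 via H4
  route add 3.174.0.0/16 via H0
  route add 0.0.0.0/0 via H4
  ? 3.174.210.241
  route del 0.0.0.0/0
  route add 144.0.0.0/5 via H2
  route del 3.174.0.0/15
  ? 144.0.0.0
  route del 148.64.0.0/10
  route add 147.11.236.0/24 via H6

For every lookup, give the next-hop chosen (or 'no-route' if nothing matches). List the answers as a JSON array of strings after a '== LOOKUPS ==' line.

Trace:
  add 148.120.93.184/32 -> H1 at depth 32
  del 148.120.93.184/32 (clear depth 32)
  add 3.174.0.0/15 -> H1 at depth 15
  add 3.174.208.0/20 -> H0 at depth 20
  add 3.0.0.0/8 -> H3 at depth 8
  add 147.0.0.0/9 -> H5 at depth 9
  add 3.174.210.240/28 -> H4 at depth 28
  del 147.0.0.0/9 (clear depth 9)
  add 148.64.0.0/10 -> H4 at depth 10
  add 3.174.0.0/16 -> H0 at depth 16
  add 0.0.0.0/0 -> H4 at depth 0
  ? 3.174.210.241  path d0:H4→d1:-→d2:-→d3:-→d4:-→d5:-→d6:-→d7:-→d8:H3→d9:-→d10:-→d11:-→d12:-→d13:-→d14:-→d15:H1→d16:H0→d17:-→d18:-→d19:-→d20:H0→d21:-→d22:-→d23:-→d24:-→d25:-→d26:-→d27:-→d28:H4  best=H4
  del 0.0.0.0/0 (clear depth 0)
  add 144.0.0.0/5 -> H2 at depth 5
  del 3.174.0.0/15 (clear depth 15)
  ? 144.0.0.0  path d0:-→d1:-→d2:-→d3:-→d4:-→d5:H2→d6:-  best=H2
  del 148.64.0.0/10 (clear depth 10)
  add 147.11.236.0/24 -> H6 at depth 24

== LOOKUPS ==
["H4","H2"]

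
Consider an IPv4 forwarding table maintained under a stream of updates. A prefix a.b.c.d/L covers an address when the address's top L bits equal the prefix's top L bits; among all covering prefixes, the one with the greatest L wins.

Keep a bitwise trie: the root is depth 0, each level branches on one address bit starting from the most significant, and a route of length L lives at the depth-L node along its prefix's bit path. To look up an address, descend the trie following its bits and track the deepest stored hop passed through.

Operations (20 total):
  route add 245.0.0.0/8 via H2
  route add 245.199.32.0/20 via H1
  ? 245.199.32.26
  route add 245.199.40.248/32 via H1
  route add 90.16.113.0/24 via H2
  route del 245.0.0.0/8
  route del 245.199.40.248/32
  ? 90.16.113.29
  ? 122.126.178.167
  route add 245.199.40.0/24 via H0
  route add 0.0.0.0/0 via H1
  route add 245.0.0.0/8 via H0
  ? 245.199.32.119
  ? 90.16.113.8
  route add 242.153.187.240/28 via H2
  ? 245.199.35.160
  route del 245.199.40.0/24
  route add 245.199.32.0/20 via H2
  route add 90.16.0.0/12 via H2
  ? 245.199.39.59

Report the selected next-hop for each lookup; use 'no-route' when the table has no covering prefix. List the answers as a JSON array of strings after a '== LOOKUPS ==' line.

Apply in order:
  add 245.0.0.0/8 -> H2 at depth 8
  add 245.199.32.0/20 -> H1 at depth 20
  Q 245.199.32.26: descend 11110101110001110010 ; hops seen [H2,H1] ; pick H1
  add 245.199.40.248/32 -> H1 at depth 32
  add 90.16.113.0/24 -> H2 at depth 24
  - 245.0.0.0/8 clear@8
  - 245.199.40.248/32 clear@32
  Q 90.16.113.29: descend 010110100001000001110001 ; hops seen [H2] ; pick H2
  Q 122.126.178.167: descend 01 ; hops seen [∅] ; pick no-route
  add 245.199.40.0/24 -> H0 at depth 24
  add 0.0.0.0/0 -> H1 at depth 0
  add 245.0.0.0/8 -> H0 at depth 8
  Q 245.199.32.119: descend 11110101110001110010 ; hops seen [H1,H0,H1] ; pick H1
  Q 90.16.113.8: descend 010110100001000001110001 ; hops seen [H1,H2] ; pick H2
  add 242.153.187.240/28 -> H2 at depth 28
  Q 245.199.35.160: descend 11110101110001110010 ; hops seen [H1,H0,H1] ; pick H1
  - 245.199.40.0/24 clear@24
  add 245.199.32.0/20 -> H2 at depth 20
  add 90.16.0.0/12 -> H2 at depth 12
  Q 245.199.39.59: descend 11110101110001110010 ; hops seen [H1,H0,H2] ; pick H2

== LOOKUPS ==
["H1","H2","no-route","H1","H2","H1","H2"]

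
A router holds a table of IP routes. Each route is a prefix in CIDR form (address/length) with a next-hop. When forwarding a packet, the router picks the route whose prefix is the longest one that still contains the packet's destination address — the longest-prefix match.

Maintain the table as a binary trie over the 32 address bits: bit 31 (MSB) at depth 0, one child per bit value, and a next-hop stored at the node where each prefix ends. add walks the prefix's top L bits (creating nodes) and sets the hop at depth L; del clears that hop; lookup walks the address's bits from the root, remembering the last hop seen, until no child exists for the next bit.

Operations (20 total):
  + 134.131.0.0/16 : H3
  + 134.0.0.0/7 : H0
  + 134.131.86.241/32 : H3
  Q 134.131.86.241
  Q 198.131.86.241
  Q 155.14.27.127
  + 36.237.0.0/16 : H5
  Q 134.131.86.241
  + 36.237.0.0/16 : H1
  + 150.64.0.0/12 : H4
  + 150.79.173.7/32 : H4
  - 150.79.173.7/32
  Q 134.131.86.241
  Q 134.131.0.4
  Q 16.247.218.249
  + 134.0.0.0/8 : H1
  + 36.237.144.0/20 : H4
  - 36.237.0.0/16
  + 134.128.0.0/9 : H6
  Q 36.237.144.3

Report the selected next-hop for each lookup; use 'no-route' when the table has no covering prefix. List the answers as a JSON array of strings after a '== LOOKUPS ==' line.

Process each operation:
  + 134.131.0.0/16 (H3) depth=16
  + 134.0.0.0/7 (H0) depth=7
  + 134.131.86.241/32 (H3) depth=32
  Q 134.131.86.241: descend 10000110100000110101011011110001 ; hops seen [H0,H3,H3] ; pick H3
  Q 198.131.86.241: descend 1 ; hops seen [∅] ; pick no-route
  Q 155.14.27.127: descend 100 ; hops seen [∅] ; pick no-route
  + 36.237.0.0/16 (H5) depth=16
  Q 134.131.86.241: descend 10000110100000110101011011110001 ; hops seen [H0,H3,H3] ; pick H3
  + 36.237.0.0/16 (H1) depth=16
  + 150.64.0.0/12 (H4) depth=12
  + 150.79.173.7/32 (H4) depth=32
  - 150.79.173.7/32 clear@32
  Q 134.131.86.241: descend 10000110100000110101011011110001 ; hops seen [H0,H3,H3] ; pick H3
  Q 134.131.0.4: descend 10000110100000110 ; hops seen [H0,H3] ; pick H3
  Q 16.247.218.249: descend 00 ; hops seen [∅] ; pick no-route
  + 134.0.0.0/8 (H1) depth=8
  + 36.237.144.0/20 (H4) depth=20
  - 36.237.0.0/16 clear@16
  + 134.128.0.0/9 (H6) depth=9
  Q 36.237.144.3: descend 00100100111011011001 ; hops seen [H4] ; pick H4

== LOOKUPS ==
["H3","no-route","no-route","H3","H3","H3","no-route","H4"]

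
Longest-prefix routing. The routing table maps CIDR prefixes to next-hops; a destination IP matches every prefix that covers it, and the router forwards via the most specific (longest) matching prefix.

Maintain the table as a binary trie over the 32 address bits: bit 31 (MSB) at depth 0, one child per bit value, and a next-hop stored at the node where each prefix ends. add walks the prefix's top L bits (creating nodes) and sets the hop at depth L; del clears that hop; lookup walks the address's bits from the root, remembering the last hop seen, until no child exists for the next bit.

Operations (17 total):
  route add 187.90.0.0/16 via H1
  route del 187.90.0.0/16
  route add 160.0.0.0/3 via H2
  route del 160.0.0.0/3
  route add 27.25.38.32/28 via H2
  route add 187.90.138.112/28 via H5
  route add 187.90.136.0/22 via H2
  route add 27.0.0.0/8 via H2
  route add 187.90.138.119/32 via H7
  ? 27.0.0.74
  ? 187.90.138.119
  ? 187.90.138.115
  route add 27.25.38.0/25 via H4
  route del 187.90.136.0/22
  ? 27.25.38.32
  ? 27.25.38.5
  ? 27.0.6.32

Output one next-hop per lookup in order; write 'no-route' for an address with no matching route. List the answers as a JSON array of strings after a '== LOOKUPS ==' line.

Apply in order:
  + 187.90.0.0/16 (H1) depth=16
  del 187.90.0.0/16 (clear depth 16)
  + 160.0.0.0/3 (H2) depth=3
  del 160.0.0.0/3 (clear depth 3)
  + 27.25.38.32/28 (H2) depth=28
  + 187.90.138.112/28 (H5) depth=28
  + 187.90.136.0/22 (H2) depth=22
  + 27.0.0.0/8 (H2) depth=8
  + 187.90.138.119/32 (H7) depth=32
  ? 27.0.0.74  path d0:-→d1:-→d2:-→d3:-→d4:-→d5:-→d6:-→d7:-→d8:H2→d9:-→d10:-→d11:-  best=H2
  ? 187.90.138.119  path d0:-→d1:-→d2:-→d3:-→d4:-→d5:-→d6:-→d7:-→d8:-→d9:-→d10:-→d11:-→d12:-→d13:-→d14:-→d15:-→d16:-→d17:-→d18:-→d19:-→d20:-→d21:-→d22:H2→d23:-→d24:-→d25:-→d26:-→d27:-→d28:H5→d29:-→d30:-→d31:-→d32:H7  best=H7
  ? 187.90.138.115  path d0:-→d1:-→d2:-→d3:-→d4:-→d5:-→d6:-→d7:-→d8:-→d9:-→d10:-→d11:-→d12:-→d13:-→d14:-→d15:-→d16:-→d17:-→d18:-→d19:-→d20:-→d21:-→d22:H2→d23:-→d24:-→d25:-→d26:-→d27:-→d28:H5→d29:-  best=H5
  + 27.25.38.0/25 (H4) depth=25
  del 187.90.136.0/22 (clear depth 22)
  ? 27.25.38.32  path d0:-→d1:-→d2:-→d3:-→d4:-→d5:-→d6:-→d7:-→d8:H2→d9:-→d10:-→d11:-→d12:-→d13:-→d14:-→d15:-→d16:-→d17:-→d18:-→d19:-→d20:-→d21:-→d22:-→d23:-→d24:-→d25:H4→d26:-→d27:-→d28:H2  best=H2
  ? 27.25.38.5  path d0:-→d1:-→d2:-→d3:-→d4:-→d5:-→d6:-→d7:-→d8:H2→d9:-→d10:-→d11:-→d12:-→d13:-→d14:-→d15:-→d16:-→d17:-→d18:-→d19:-→d20:-→d21:-→d22:-→d23:-→d24:-→d25:H4→d26:-  best=H4
  ? 27.0.6.32  path d0:-→d1:-→d2:-→d3:-→d4:-→d5:-→d6:-→d7:-→d8:H2→d9:-→d10:-→d11:-  best=H2

== LOOKUPS ==
["H2","H7","H5","H2","H4","H2"]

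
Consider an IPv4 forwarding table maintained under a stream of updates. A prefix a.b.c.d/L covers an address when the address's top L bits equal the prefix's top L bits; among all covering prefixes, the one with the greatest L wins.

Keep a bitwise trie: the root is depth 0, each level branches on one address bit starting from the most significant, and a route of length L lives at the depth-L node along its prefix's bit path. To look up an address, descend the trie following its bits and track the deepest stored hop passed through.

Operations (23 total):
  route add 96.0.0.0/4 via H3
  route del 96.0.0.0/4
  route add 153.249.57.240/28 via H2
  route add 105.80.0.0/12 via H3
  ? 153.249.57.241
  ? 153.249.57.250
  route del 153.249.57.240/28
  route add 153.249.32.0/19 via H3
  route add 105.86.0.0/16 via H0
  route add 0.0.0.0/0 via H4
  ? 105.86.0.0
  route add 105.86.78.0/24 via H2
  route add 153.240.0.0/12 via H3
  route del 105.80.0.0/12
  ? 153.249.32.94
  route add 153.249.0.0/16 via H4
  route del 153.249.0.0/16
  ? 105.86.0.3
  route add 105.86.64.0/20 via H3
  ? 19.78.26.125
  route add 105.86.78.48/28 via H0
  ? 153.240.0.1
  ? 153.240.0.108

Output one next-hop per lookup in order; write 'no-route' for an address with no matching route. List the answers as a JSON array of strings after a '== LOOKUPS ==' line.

Process each operation:
  + 96.0.0.0/4 (H3) depth=4
  del 96.0.0.0/4 (clear depth 4)
  + 153.249.57.240/28 (H2) depth=28
  + 105.80.0.0/12 (H3) depth=12
  Q 153.249.57.241: descend 1001100111111001001110011111 ; hops seen [H2] ; pick H2
  Q 153.249.57.250: descend 1001100111111001001110011111 ; hops seen [H2] ; pick H2
  del 153.249.57.240/28 (clear depth 28)
  + 153.249.32.0/19 (H3) depth=19
  + 105.86.0.0/16 (H0) depth=16
  + 0.0.0.0/0 (H4) depth=0
  Q 105.86.0.0: descend 0110100101010110 ; hops seen [H4,H3,H0] ; pick H0
  + 105.86.78.0/24 (H2) depth=24
  + 153.240.0.0/12 (H3) depth=12
  del 105.80.0.0/12 (clear depth 12)
  Q 153.249.32.94: descend 1001100111111001001 ; hops seen [H4,H3,H3] ; pick H3
  + 153.249.0.0/16 (H4) depth=16
  del 153.249.0.0/16 (clear depth 16)
  Q 105.86.0.3: descend 01101001010101100 ; hops seen [H4,H0] ; pick H0
  + 105.86.64.0/20 (H3) depth=20
  Q 19.78.26.125: descend 0 ; hops seen [H4] ; pick H4
  + 105.86.78.48/28 (H0) depth=28
  Q 153.240.0.1: descend 100110011111 ; hops seen [H4,H3] ; pick H3
  Q 153.240.0.108: descend 100110011111 ; hops seen [H4,H3] ; pick H3

== LOOKUPS ==
["H2","H2","H0","H3","H0","H4","H3","H3"]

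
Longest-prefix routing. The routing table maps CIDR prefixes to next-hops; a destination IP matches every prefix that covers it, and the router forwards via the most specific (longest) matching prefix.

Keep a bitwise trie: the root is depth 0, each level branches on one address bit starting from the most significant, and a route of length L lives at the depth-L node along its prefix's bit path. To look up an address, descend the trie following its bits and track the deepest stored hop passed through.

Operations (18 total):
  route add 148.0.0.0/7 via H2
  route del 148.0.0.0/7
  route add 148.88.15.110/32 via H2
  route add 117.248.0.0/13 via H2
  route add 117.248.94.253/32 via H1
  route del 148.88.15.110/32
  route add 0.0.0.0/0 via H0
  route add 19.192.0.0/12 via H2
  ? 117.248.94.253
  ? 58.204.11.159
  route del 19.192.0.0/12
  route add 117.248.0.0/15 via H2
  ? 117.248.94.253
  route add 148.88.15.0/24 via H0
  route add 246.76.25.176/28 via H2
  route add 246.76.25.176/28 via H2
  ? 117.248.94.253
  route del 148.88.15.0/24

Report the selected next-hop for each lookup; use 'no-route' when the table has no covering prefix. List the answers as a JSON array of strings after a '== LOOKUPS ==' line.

Trace:
  add 148.0.0.0/7 -> H2 at depth 7
  del 148.0.0.0/7 (clear depth 7)
  add 148.88.15.110/32 -> H2 at depth 32
  add 117.248.0.0/13 -> H2 at depth 13
  add 117.248.94.253/32 -> H1 at depth 32
  del 148.88.15.110/32 (clear depth 32)
  add 0.0.0.0/0 -> H0 at depth 0
  add 19.192.0.0/12 -> H2 at depth 12
  lookup 117.248.94.253: bits 01110101111110000101111011111101 walk d0:H0→d1:-→d2:-→d3:-→d4:-→d5:-→d6:-→d7:-→d8:-→d9:-→d10:-→d11:-→d12:-→d13:H2→d14:-→d15:-→d16:-→d17:-→d18:-→d19:-→d20:-→d21:-→d22:-→d23:-→d24:-→d25:-→d26:-→d27:-→d28:-→d29:-→d30:-→d31:-→d32:H1 -> H1
  lookup 58.204.11.159: bits 00 walk d0:H0→d1:-→d2:- -> H0
  del 19.192.0.0/12 (clear depth 12)
  add 117.248.0.0/15 -> H2 at depth 15
  lookup 117.248.94.253: bits 01110101111110000101111011111101 walk d0:H0→d1:-→d2:-→d3:-→d4:-→d5:-→d6:-→d7:-→d8:-→d9:-→d10:-→d11:-→d12:-→d13:H2→d14:-→d15:H2→d16:-→d17:-→d18:-→d19:-→d20:-→d21:-→d22:-→d23:-→d24:-→d25:-→d26:-→d27:-→d28:-→d29:-→d30:-→d31:-→d32:H1 -> H1
  add 148.88.15.0/24 -> H0 at depth 24
  add 246.76.25.176/28 -> H2 at depth 28
  add 246.76.25.176/28 -> H2 at depth 28
  lookup 117.248.94.253: bits 01110101111110000101111011111101 walk d0:H0→d1:-→d2:-→d3:-→d4:-→d5:-→d6:-→d7:-→d8:-→d9:-→d10:-→d11:-→d12:-→d13:H2→d14:-→d15:H2→d16:-→d17:-→d18:-→d19:-→d20:-→d21:-→d22:-→d23:-→d24:-→d25:-→d26:-→d27:-→d28:-→d29:-→d30:-→d31:-→d32:H1 -> H1
  del 148.88.15.0/24 (clear depth 24)

== LOOKUPS ==
["H1","H0","H1","H1"]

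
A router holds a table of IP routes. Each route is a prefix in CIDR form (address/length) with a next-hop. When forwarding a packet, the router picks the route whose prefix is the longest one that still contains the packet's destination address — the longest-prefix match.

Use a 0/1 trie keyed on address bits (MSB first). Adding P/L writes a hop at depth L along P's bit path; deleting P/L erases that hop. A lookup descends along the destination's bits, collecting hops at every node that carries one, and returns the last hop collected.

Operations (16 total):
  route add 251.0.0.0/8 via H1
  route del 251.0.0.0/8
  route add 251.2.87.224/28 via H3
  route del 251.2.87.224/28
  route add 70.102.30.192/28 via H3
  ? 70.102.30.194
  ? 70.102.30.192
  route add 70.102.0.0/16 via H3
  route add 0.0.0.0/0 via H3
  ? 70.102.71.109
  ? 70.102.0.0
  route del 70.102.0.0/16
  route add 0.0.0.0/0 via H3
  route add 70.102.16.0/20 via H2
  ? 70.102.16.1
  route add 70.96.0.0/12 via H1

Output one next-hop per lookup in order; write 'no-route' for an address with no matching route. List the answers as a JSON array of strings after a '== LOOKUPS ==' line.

Process each operation:
  + 251.0.0.0/8 (H1) depth=8
  del 251.0.0.0/8 (clear depth 8)
  + 251.2.87.224/28 (H3) depth=28
  del 251.2.87.224/28 (clear depth 28)
  + 70.102.30.192/28 (H3) depth=28
  Q 70.102.30.194: descend 0100011001100110000111101100 ; hops seen [H3] ; pick H3
  Q 70.102.30.192: descend 0100011001100110000111101100 ; hops seen [H3] ; pick H3
  + 70.102.0.0/16 (H3) depth=16
  + 0.0.0.0/0 (H3) depth=0
  Q 70.102.71.109: descend 01000110011001100 ; hops seen [H3,H3] ; pick H3
  Q 70.102.0.0: descend 0100011001100110000 ; hops seen [H3,H3] ; pick H3
  del 70.102.0.0/16 (clear depth 16)
  + 0.0.0.0/0 (H3) depth=0
  + 70.102.16.0/20 (H2) depth=20
  Q 70.102.16.1: descend 01000110011001100001 ; hops seen [H3,H2] ; pick H2
  + 70.96.0.0/12 (H1) depth=12

== LOOKUPS ==
["H3","H3","H3","H3","H2"]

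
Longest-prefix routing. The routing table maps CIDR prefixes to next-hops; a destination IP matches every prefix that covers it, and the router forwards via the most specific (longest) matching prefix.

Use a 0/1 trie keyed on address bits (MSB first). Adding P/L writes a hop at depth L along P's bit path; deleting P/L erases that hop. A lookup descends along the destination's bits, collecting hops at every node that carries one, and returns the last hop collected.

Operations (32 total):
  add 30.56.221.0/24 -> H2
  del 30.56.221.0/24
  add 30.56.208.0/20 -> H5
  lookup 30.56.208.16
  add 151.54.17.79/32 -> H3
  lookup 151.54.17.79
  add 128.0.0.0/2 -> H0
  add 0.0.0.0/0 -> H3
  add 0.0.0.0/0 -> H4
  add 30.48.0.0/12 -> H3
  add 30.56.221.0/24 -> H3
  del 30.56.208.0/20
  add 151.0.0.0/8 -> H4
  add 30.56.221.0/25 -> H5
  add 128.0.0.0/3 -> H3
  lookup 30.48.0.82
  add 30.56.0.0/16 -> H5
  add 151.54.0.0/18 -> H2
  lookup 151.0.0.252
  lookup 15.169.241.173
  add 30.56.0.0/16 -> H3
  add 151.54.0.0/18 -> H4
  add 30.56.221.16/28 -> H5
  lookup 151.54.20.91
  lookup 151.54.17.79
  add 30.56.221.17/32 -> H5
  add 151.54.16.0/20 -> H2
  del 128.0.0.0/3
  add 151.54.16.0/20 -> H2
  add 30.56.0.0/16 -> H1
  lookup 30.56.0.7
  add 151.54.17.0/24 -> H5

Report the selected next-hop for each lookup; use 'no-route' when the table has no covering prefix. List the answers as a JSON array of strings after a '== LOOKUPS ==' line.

Trace:
  + 30.56.221.0/24 (H2) depth=24
  - 30.56.221.0/24 clear@24
  + 30.56.208.0/20 (H5) depth=20
  ? 30.56.208.16  path d0:-→d1:-→d2:-→d3:-→d4:-→d5:-→d6:-→d7:-→d8:-→d9:-→d10:-→d11:-→d12:-→d13:-→d14:-→d15:-→d16:-→d17:-→d18:-→d19:-→d20:H5  best=H5
  + 151.54.17.79/32 (H3) depth=32
  ? 151.54.17.79  path d0:-→d1:-→d2:-→d3:-→d4:-→d5:-→d6:-→d7:-→d8:-→d9:-→d10:-→d11:-→d12:-→d13:-→d14:-→d15:-→d16:-→d17:-→d18:-→d19:-→d20:-→d21:-→d22:-→d23:-→d24:-→d25:-→d26:-→d27:-→d28:-→d29:-→d30:-→d31:-→d32:H3  best=H3
  + 128.0.0.0/2 (H0) depth=2
  + 0.0.0.0/0 (H3) depth=0
  + 0.0.0.0/0 (H4) depth=0
  + 30.48.0.0/12 (H3) depth=12
  + 30.56.221.0/24 (H3) depth=24
  - 30.56.208.0/20 clear@20
  + 151.0.0.0/8 (H4) depth=8
  + 30.56.221.0/25 (H5) depth=25
  + 128.0.0.0/3 (H3) depth=3
  ? 30.48.0.82  path d0:H4→d1:-→d2:-→d3:-→d4:-→d5:-→d6:-→d7:-→d8:-→d9:-→d10:-→d11:-→d12:H3  best=H3
  + 30.56.0.0/16 (H5) depth=16
  + 151.54.0.0/18 (H2) depth=18
  ? 151.0.0.252  path d0:H4→d1:-→d2:H0→d3:H3→d4:-→d5:-→d6:-→d7:-→d8:H4→d9:-→d10:-  best=H4
  ? 15.169.241.173  path d0:H4→d1:-→d2:-→d3:-  best=H4
  + 30.56.0.0/16 (H3) depth=16
  + 151.54.0.0/18 (H4) depth=18
  + 30.56.221.16/28 (H5) depth=28
  ? 151.54.20.91  path d0:H4→d1:-→d2:H0→d3:H3→d4:-→d5:-→d6:-→d7:-→d8:H4→d9:-→d10:-→d11:-→d12:-→d13:-→d14:-→d15:-→d16:-→d17:-→d18:H4→d19:-→d20:-→d21:-  best=H4
  ? 151.54.17.79  path d0:H4→d1:-→d2:H0→d3:H3→d4:-→d5:-→d6:-→d7:-→d8:H4→d9:-→d10:-→d11:-→d12:-→d13:-→d14:-→d15:-→d16:-→d17:-→d18:H4→d19:-→d20:-→d21:-→d22:-→d23:-→d24:-→d25:-→d26:-→d27:-→d28:-→d29:-→d30:-→d31:-→d32:H3  best=H3
  + 30.56.221.17/32 (H5) depth=32
  + 151.54.16.0/20 (H2) depth=20
  - 128.0.0.0/3 clear@3
  + 151.54.16.0/20 (H2) depth=20
  + 30.56.0.0/16 (H1) depth=16
  ? 30.56.0.7  path d0:H4→d1:-→d2:-→d3:-→d4:-→d5:-→d6:-→d7:-→d8:-→d9:-→d10:-→d11:-→d12:H3→d13:-→d14:-→d15:-→d16:H1  best=H1
  + 151.54.17.0/24 (H5) depth=24

== LOOKUPS ==
["H5","H3","H3","H4","H4","H4","H3","H1"]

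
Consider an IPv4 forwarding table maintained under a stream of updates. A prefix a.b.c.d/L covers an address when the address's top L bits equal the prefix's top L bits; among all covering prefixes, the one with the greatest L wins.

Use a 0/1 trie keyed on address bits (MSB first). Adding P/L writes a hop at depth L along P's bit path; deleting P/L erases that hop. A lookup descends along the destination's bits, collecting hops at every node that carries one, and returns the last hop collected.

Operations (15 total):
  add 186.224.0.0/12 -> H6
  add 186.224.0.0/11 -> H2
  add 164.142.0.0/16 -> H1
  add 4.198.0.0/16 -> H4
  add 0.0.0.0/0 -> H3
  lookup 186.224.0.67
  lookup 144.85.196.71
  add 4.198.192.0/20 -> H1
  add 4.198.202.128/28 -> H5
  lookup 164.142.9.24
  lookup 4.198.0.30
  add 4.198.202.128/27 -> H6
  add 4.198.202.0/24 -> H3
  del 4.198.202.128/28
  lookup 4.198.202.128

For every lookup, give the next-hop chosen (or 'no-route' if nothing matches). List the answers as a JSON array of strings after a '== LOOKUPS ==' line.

Process each operation:
  + 186.224.0.0/12 (H6) depth=12
  + 186.224.0.0/11 (H2) depth=11
  + 164.142.0.0/16 (H1) depth=16
  + 4.198.0.0/16 (H4) depth=16
  + 0.0.0.0/0 (H3) depth=0
  ? 186.224.0.67  path d0:H3→d1:-→d2:-→d3:-→d4:-→d5:-→d6:-→d7:-→d8:-→d9:-→d10:-→d11:H2→d12:H6  best=H6
  ? 144.85.196.71  path d0:H3→d1:-→d2:-  best=H3
  + 4.198.192.0/20 (H1) depth=20
  + 4.198.202.128/28 (H5) depth=28
  ? 164.142.9.24  path d0:H3→d1:-→d2:-→d3:-→d4:-→d5:-→d6:-→d7:-→d8:-→d9:-→d10:-→d11:-→d12:-→d13:-→d14:-→d15:-→d16:H1  best=H1
  ? 4.198.0.30  path d0:H3→d1:-→d2:-→d3:-→d4:-→d5:-→d6:-→d7:-→d8:-→d9:-→d10:-→d11:-→d12:-→d13:-→d14:-→d15:-→d16:H4  best=H4
  + 4.198.202.128/27 (H6) depth=27
  + 4.198.202.0/24 (H3) depth=24
  - 4.198.202.128/28 clear@28
  ? 4.198.202.128  path d0:H3→d1:-→d2:-→d3:-→d4:-→d5:-→d6:-→d7:-→d8:-→d9:-→d10:-→d11:-→d12:-→d13:-→d14:-→d15:-→d16:H4→d17:-→d18:-→d19:-→d20:H1→d21:-→d22:-→d23:-→d24:H3→d25:-→d26:-→d27:H6→d28:-  best=H6

== LOOKUPS ==
["H6","H3","H1","H4","H6"]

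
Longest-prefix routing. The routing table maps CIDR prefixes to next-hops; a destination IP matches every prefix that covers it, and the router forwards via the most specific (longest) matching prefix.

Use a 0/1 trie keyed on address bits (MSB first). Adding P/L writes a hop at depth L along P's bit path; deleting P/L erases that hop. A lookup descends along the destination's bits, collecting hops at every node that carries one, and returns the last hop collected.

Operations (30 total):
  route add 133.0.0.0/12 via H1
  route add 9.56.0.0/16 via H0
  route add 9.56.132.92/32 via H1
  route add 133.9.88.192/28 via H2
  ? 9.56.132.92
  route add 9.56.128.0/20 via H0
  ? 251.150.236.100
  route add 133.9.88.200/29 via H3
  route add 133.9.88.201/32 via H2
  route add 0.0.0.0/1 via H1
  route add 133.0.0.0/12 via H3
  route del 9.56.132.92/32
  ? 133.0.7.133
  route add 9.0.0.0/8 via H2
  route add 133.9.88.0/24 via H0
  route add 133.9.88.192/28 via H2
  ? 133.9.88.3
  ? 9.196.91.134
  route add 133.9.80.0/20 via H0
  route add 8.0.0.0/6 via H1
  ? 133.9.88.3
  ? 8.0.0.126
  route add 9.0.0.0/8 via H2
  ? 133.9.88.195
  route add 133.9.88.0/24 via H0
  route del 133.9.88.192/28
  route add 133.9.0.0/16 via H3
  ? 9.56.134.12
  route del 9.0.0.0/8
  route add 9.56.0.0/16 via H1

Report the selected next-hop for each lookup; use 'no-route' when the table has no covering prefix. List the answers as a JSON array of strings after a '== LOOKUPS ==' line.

Trace:
  add 133.0.0.0/12 -> H1 at depth 12
  add 9.56.0.0/16 -> H0 at depth 16
  add 9.56.132.92/32 -> H1 at depth 32
  add 133.9.88.192/28 -> H2 at depth 28
  ? 9.56.132.92  path d0:-→d1:-→d2:-→d3:-→d4:-→d5:-→d6:-→d7:-→d8:-→d9:-→d10:-→d11:-→d12:-→d13:-→d14:-→d15:-→d16:H0→d17:-→d18:-→d19:-→d20:-→d21:-→d22:-→d23:-→d24:-→d25:-→d26:-→d27:-→d28:-→d29:-→d30:-→d31:-→d32:H1  best=H1
  add 9.56.128.0/20 -> H0 at depth 20
  ? 251.150.236.100  path d0:-→d1:-  best=no-route
  add 133.9.88.200/29 -> H3 at depth 29
  add 133.9.88.201/32 -> H2 at depth 32
  add 0.0.0.0/1 -> H1 at depth 1
  add 133.0.0.0/12 -> H3 at depth 12
  - 9.56.132.92/32 clear@32
  ? 133.0.7.133  path d0:-→d1:-→d2:-→d3:-→d4:-→d5:-→d6:-→d7:-→d8:-→d9:-→d10:-→d11:-→d12:H3  best=H3
  add 9.0.0.0/8 -> H2 at depth 8
  add 133.9.88.0/24 -> H0 at depth 24
  add 133.9.88.192/28 -> H2 at depth 28
  ? 133.9.88.3  path d0:-→d1:-→d2:-→d3:-→d4:-→d5:-→d6:-→d7:-→d8:-→d9:-→d10:-→d11:-→d12:H3→d13:-→d14:-→d15:-→d16:-→d17:-→d18:-→d19:-→d20:-→d21:-→d22:-→d23:-→d24:H0  best=H0
  ? 9.196.91.134  path d0:-→d1:H1→d2:-→d3:-→d4:-→d5:-→d6:-→d7:-→d8:H2  best=H2
  add 133.9.80.0/20 -> H0 at depth 20
  add 8.0.0.0/6 -> H1 at depth 6
  ? 133.9.88.3  path d0:-→d1:-→d2:-→d3:-→d4:-→d5:-→d6:-→d7:-→d8:-→d9:-→d10:-→d11:-→d12:H3→d13:-→d14:-→d15:-→d16:-→d17:-→d18:-→d19:-→d20:H0→d21:-→d22:-→d23:-→d24:H0  best=H0
  ? 8.0.0.126  path d0:-→d1:H1→d2:-→d3:-→d4:-→d5:-→d6:H1→d7:-  best=H1
  add 9.0.0.0/8 -> H2 at depth 8
  ? 133.9.88.195  path d0:-→d1:-→d2:-→d3:-→d4:-→d5:-→d6:-→d7:-→d8:-→d9:-→d10:-→d11:-→d12:H3→d13:-→d14:-→d15:-→d16:-→d17:-→d18:-→d19:-→d20:H0→d21:-→d22:-→d23:-→d24:H0→d25:-→d26:-→d27:-→d28:H2  best=H2
  add 133.9.88.0/24 -> H0 at depth 24
  - 133.9.88.192/28 clear@28
  add 133.9.0.0/16 -> H3 at depth 16
  ? 9.56.134.12  path d0:-→d1:H1→d2:-→d3:-→d4:-→d5:-→d6:H1→d7:-→d8:H2→d9:-→d10:-→d11:-→d12:-→d13:-→d14:-→d15:-→d16:H0→d17:-→d18:-→d19:-→d20:H0→d21:-→d22:-  best=H0
  - 9.0.0.0/8 clear@8
  add 9.56.0.0/16 -> H1 at depth 16

== LOOKUPS ==
["H1","no-route","H3","H0","H2","H0","H1","H2","H0"]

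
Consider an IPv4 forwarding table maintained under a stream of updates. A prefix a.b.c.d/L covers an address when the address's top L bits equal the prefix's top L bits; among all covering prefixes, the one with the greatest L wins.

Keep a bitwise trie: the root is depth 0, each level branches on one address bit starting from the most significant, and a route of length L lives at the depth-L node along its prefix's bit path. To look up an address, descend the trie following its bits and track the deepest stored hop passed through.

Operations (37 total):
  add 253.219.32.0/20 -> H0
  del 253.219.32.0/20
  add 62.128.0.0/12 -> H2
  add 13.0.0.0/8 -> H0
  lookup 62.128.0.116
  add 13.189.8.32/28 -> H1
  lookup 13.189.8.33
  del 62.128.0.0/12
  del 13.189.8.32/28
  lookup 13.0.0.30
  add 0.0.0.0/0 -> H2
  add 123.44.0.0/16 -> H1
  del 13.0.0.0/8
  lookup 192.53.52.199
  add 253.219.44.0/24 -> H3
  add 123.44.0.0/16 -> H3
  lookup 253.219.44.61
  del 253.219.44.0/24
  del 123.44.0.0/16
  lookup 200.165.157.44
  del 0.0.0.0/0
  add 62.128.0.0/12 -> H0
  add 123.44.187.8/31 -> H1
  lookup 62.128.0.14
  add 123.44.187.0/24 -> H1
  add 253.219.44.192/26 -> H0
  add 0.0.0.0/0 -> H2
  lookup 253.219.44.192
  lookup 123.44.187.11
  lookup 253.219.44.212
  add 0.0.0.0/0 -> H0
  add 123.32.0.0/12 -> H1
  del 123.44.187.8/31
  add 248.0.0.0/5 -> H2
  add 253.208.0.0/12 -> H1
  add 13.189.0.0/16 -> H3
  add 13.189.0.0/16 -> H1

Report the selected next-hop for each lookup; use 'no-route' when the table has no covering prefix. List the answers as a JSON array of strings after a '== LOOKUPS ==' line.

Trace:
  add 253.219.32.0/20 -> H0 at depth 20
  del 253.219.32.0/20 (clear depth 20)
  add 62.128.0.0/12 -> H2 at depth 12
  add 13.0.0.0/8 -> H0 at depth 8
  ? 62.128.0.116  path d0:-→d1:-→d2:-→d3:-→d4:-→d5:-→d6:-→d7:-→d8:-→d9:-→d10:-→d11:-→d12:H2  best=H2
  add 13.189.8.32/28 -> H1 at depth 28
  ? 13.189.8.33  path d0:-→d1:-→d2:-→d3:-→d4:-→d5:-→d6:-→d7:-→d8:H0→d9:-→d10:-→d11:-→d12:-→d13:-→d14:-→d15:-→d16:-→d17:-→d18:-→d19:-→d20:-→d21:-→d22:-→d23:-→d24:-→d25:-→d26:-→d27:-→d28:H1  best=H1
  del 62.128.0.0/12 (clear depth 12)
  del 13.189.8.32/28 (clear depth 28)
  ? 13.0.0.30  path d0:-→d1:-→d2:-→d3:-→d4:-→d5:-→d6:-→d7:-→d8:H0  best=H0
  add 0.0.0.0/0 -> H2 at depth 0
  add 123.44.0.0/16 -> H1 at depth 16
  del 13.0.0.0/8 (clear depth 8)
  ? 192.53.52.199  path d0:H2→d1:-→d2:-  best=H2
  add 253.219.44.0/24 -> H3 at depth 24
  add 123.44.0.0/16 -> H3 at depth 16
  ? 253.219.44.61  path d0:H2→d1:-→d2:-→d3:-→d4:-→d5:-→d6:-→d7:-→d8:-→d9:-→d10:-→d11:-→d12:-→d13:-→d14:-→d15:-→d16:-→d17:-→d18:-→d19:-→d20:-→d21:-→d22:-→d23:-→d24:H3  best=H3
  del 253.219.44.0/24 (clear depth 24)
  del 123.44.0.0/16 (clear depth 16)
  ? 200.165.157.44  path d0:H2→d1:-→d2:-  best=H2
  del 0.0.0.0/0 (clear depth 0)
  add 62.128.0.0/12 -> H0 at depth 12
  add 123.44.187.8/31 -> H1 at depth 31
  ? 62.128.0.14  path d0:-→d1:-→d2:-→d3:-→d4:-→d5:-→d6:-→d7:-→d8:-→d9:-→d10:-→d11:-→d12:H0  best=H0
  add 123.44.187.0/24 -> H1 at depth 24
  add 253.219.44.192/26 -> H0 at depth 26
  add 0.0.0.0/0 -> H2 at depth 0
  ? 253.219.44.192  path d0:H2→d1:-→d2:-→d3:-→d4:-→d5:-→d6:-→d7:-→d8:-→d9:-→d10:-→d11:-→d12:-→d13:-→d14:-→d15:-→d16:-→d17:-→d18:-→d19:-→d20:-→d21:-→d22:-→d23:-→d24:-→d25:-→d26:H0  best=H0
  ? 123.44.187.11  path d0:H2→d1:-→d2:-→d3:-→d4:-→d5:-→d6:-→d7:-→d8:-→d9:-→d10:-→d11:-→d12:-→d13:-→d14:-→d15:-→d16:-→d17:-→d18:-→d19:-→d20:-→d21:-→d22:-→d23:-→d24:H1→d25:-→d26:-→d27:-→d28:-→d29:-→d30:-  best=H1
  ? 253.219.44.212  path d0:H2→d1:-→d2:-→d3:-→d4:-→d5:-→d6:-→d7:-→d8:-→d9:-→d10:-→d11:-→d12:-→d13:-→d14:-→d15:-→d16:-→d17:-→d18:-→d19:-→d20:-→d21:-→d22:-→d23:-→d24:-→d25:-→d26:H0  best=H0
  add 0.0.0.0/0 -> H0 at depth 0
  add 123.32.0.0/12 -> H1 at depth 12
  del 123.44.187.8/31 (clear depth 31)
  add 248.0.0.0/5 -> H2 at depth 5
  add 253.208.0.0/12 -> H1 at depth 12
  add 13.189.0.0/16 -> H3 at depth 16
  add 13.189.0.0/16 -> H1 at depth 16

== LOOKUPS ==
["H2","H1","H0","H2","H3","H2","H0","H0","H1","H0"]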